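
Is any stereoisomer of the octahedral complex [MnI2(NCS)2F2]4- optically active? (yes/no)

yes

An octahedron has six vertices in three trans pairs; every non-trans pair is cis.
Working through the distinct placements yields 5 geometric isomers: I trans, NCS trans, F trans; I cis, NCS cis, F trans; I cis, NCS trans, F cis; I cis, NCS cis, F cis (chiral); I trans, NCS cis, F cis.
One of these lacks any improper symmetry element and so occurs as an enantiomeric pair, giving 5 + 1 = 6 stereoisomers in total.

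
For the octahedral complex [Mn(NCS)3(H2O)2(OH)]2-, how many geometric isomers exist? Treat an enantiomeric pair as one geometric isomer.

An octahedron has six vertices in three trans pairs; every non-trans pair is cis.
Working through the distinct placements yields 3 geometric isomers: NCS mer, H2O trans; NCS fac, H2O cis; NCS mer, H2O cis.

3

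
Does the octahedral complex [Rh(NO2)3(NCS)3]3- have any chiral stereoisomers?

no

The six octahedral sites form three mutually perpendicular trans pairs.
There are 2 geometric isomers: NO2 mer; NO2 fac.
Each arrangement has an internal mirror plane or centre of symmetry, so none is chiral.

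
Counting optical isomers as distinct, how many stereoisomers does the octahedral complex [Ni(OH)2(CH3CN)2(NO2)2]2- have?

6

There are 5 geometric isomers: OH trans, CH3CN trans, NO2 trans; OH cis, CH3CN trans, NO2 cis; OH trans, CH3CN cis, NO2 cis; OH cis, CH3CN cis, NO2 cis (chiral); OH cis, CH3CN cis, NO2 trans.
One of these lacks any improper symmetry element and so occurs as an enantiomeric pair, giving 5 + 1 = 6 stereoisomers in total.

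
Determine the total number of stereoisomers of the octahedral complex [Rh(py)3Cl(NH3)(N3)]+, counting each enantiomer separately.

In an octahedral complex each vertex has one trans partner and four cis neighbours.
There are 4 geometric isomers: py mer (3 arrangements); py fac (chiral).
One of these lacks any improper symmetry element and so occurs as an enantiomeric pair, giving 4 + 1 = 5 stereoisomers in total.

5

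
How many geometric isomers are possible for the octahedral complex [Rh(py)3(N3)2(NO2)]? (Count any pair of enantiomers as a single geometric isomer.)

3

The distinct arrangements are (3 in all): py mer, N3 trans; py mer, N3 cis; py fac, N3 cis.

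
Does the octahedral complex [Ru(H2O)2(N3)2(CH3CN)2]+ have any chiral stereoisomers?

yes

An octahedron has six vertices in three trans pairs; every non-trans pair is cis.
The distinct arrangements are (5 in all): H2O trans, N3 trans, CH3CN trans; H2O cis, N3 cis, CH3CN trans; H2O cis, N3 trans, CH3CN cis; H2O cis, N3 cis, CH3CN cis (chiral); H2O trans, N3 cis, CH3CN cis.
One of these lacks any improper symmetry element and so occurs as an enantiomeric pair, giving 5 + 1 = 6 stereoisomers in total.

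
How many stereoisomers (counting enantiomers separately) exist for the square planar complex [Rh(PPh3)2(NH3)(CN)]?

There are 2 geometric isomers: PPh3 cis; PPh3 trans.
Each arrangement has an internal mirror plane or centre of symmetry, so none is chiral.

2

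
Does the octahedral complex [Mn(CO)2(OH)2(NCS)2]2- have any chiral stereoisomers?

yes

The six octahedral sites form three mutually perpendicular trans pairs.
The distinct arrangements are (5 in all): CO trans, OH trans, NCS trans; CO trans, OH cis, NCS cis; CO cis, OH trans, NCS cis; CO cis, OH cis, NCS cis (chiral); CO cis, OH cis, NCS trans.
One of these lacks any improper symmetry element and so occurs as an enantiomeric pair, giving 5 + 1 = 6 stereoisomers in total.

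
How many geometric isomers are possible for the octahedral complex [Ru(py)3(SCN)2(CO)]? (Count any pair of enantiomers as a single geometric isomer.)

Working through the distinct placements yields 3 geometric isomers: py mer, SCN cis; py mer, SCN trans; py fac, SCN cis.

3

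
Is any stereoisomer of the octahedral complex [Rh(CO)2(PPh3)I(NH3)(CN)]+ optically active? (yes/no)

In an octahedral complex each vertex has one trans partner and four cis neighbours.
Placing the ligands in turn and identifying arrangements related by rotation or reflection leaves 9 distinct geometric isomers.
Of these, 6 lack any improper symmetry element and so occur as enantiomeric pairs, giving 9 + 6 = 15 stereoisomers in total.

yes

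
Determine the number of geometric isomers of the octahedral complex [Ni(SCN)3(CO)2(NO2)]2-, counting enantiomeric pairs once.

3

In an octahedral complex each vertex has one trans partner and four cis neighbours.
There are 3 geometric isomers: SCN mer, CO trans; SCN mer, CO cis; SCN fac, CO cis.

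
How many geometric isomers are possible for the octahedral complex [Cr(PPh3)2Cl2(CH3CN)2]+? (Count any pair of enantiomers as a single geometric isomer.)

5

An octahedron has six vertices in three trans pairs; every non-trans pair is cis.
Systematic placement gives 5 geometric isomers: PPh3 trans, Cl trans, CH3CN trans; PPh3 cis, Cl cis, CH3CN trans; PPh3 trans, Cl cis, CH3CN cis; PPh3 cis, Cl cis, CH3CN cis (chiral); PPh3 cis, Cl trans, CH3CN cis.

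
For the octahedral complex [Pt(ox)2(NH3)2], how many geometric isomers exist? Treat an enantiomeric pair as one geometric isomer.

2

In an octahedral complex each vertex has one trans partner and four cis neighbours.
Each ox is bidentate and must span two cis positions.
Systematic placement gives 2 geometric isomers: NH3 trans; NH3 cis (chiral).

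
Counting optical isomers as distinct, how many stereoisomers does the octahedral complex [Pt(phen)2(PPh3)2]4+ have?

Each phen is bidentate and must span two cis positions.
There are 2 geometric isomers: PPh3 trans; PPh3 cis (chiral).
One of these lacks any improper symmetry element and so occurs as an enantiomeric pair, giving 2 + 1 = 3 stereoisomers in total.

3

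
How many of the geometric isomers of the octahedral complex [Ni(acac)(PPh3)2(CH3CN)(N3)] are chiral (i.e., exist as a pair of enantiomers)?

In an octahedral complex each vertex has one trans partner and four cis neighbours.
Each acac is bidentate and must span two cis positions.
The distinct arrangements are (4 in all): PPh3 cis (3 arrangements, 2 chiral); PPh3 trans.
Of these, 2 lack any improper symmetry element and so occur as enantiomeric pairs, giving 4 + 2 = 6 stereoisomers in total.

2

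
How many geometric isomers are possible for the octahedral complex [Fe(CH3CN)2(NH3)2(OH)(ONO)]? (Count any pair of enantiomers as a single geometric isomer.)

Working through the distinct placements yields 6 geometric isomers: CH3CN trans, NH3 trans; CH3CN trans, NH3 cis; CH3CN cis, NH3 cis (3 arrangements, 2 chiral); CH3CN cis, NH3 trans.

6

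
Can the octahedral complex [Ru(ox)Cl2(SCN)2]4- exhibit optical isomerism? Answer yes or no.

The six octahedral sites form three mutually perpendicular trans pairs.
Each ox is bidentate and must span two cis positions.
Systematic placement gives 3 geometric isomers: Cl trans, SCN cis; Cl cis, SCN cis (chiral); Cl cis, SCN trans.
One of these lacks any improper symmetry element and so occurs as an enantiomeric pair, giving 3 + 1 = 4 stereoisomers in total.

yes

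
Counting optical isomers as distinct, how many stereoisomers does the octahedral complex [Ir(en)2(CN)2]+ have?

The six octahedral sites form three mutually perpendicular trans pairs.
Each en is bidentate and must span two cis positions.
The distinct arrangements are (2 in all): CN trans; CN cis (chiral).
One of these lacks any improper symmetry element and so occurs as an enantiomeric pair, giving 2 + 1 = 3 stereoisomers in total.

3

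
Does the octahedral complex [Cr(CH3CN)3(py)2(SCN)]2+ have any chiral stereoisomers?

The distinct arrangements are (3 in all): CH3CN mer, py trans; CH3CN mer, py cis; CH3CN fac, py cis.
Each arrangement has an internal mirror plane or centre of symmetry, so none is chiral.

no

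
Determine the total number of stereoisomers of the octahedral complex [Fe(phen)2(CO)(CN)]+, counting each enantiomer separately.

3

Each phen is bidentate and must span two cis positions.
There are 2 geometric isomers: CO and CN mutually trans; CO and CN mutually cis (chiral).
One of these lacks any improper symmetry element and so occurs as an enantiomeric pair, giving 2 + 1 = 3 stereoisomers in total.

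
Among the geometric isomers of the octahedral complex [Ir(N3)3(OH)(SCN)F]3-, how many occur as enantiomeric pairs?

1

The six octahedral sites form three mutually perpendicular trans pairs.
Working through the distinct placements yields 4 geometric isomers: N3 mer (3 arrangements); N3 fac (chiral).
One of these lacks any improper symmetry element and so occurs as an enantiomeric pair, giving 4 + 1 = 5 stereoisomers in total.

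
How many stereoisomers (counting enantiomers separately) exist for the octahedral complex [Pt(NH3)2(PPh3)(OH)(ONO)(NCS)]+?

Placing the ligands in turn and identifying arrangements related by rotation or reflection leaves 9 distinct geometric isomers.
Of these, 6 lack any improper symmetry element and so occur as enantiomeric pairs, giving 9 + 6 = 15 stereoisomers in total.

15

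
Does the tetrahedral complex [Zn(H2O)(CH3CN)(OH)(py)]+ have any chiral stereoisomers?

In a tetrahedral complex all four positions are equivalent and every pair of ligands is adjacent — there is no cis/trans distinction.
Only one geometric arrangement is possible; it has no improper symmetry element, so it exists as a pair of enantiomers (2 stereoisomers).

yes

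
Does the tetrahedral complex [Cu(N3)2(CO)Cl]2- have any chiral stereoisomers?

no

In a tetrahedral complex all four positions are equivalent and every pair of ligands is adjacent — there is no cis/trans distinction.
Only one geometric arrangement is possible.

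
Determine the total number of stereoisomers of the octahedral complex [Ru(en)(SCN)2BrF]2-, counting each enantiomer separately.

An octahedron has six vertices in three trans pairs; every non-trans pair is cis.
Each en is bidentate and must span two cis positions.
Systematic placement gives 4 geometric isomers: SCN cis (3 arrangements, 2 chiral); SCN trans.
Of these, 2 lack any improper symmetry element and so occur as enantiomeric pairs, giving 4 + 2 = 6 stereoisomers in total.

6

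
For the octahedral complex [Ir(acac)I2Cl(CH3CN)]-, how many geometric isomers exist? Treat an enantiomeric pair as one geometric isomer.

4

Each acac is bidentate and must span two cis positions.
The distinct arrangements are (4 in all): I cis (3 arrangements, 2 chiral); I trans.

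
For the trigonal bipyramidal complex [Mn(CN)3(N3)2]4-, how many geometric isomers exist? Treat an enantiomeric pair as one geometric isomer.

3

Systematic placement gives 3 geometric isomers: N3 both equatorial; N3 one axial, one equatorial; N3 both axial.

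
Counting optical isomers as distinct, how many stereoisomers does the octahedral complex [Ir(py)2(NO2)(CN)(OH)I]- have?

15

In an octahedral complex each vertex has one trans partner and four cis neighbours.
Placing the ligands in turn and identifying arrangements related by rotation or reflection leaves 9 distinct geometric isomers.
Of these, 6 lack any improper symmetry element and so occur as enantiomeric pairs, giving 9 + 6 = 15 stereoisomers in total.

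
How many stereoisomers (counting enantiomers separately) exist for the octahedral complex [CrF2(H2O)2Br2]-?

6

The six octahedral sites form three mutually perpendicular trans pairs.
The distinct arrangements are (5 in all): F trans, H2O trans, Br trans; F cis, H2O cis, Br trans; F cis, H2O trans, Br cis; F cis, H2O cis, Br cis (chiral); F trans, H2O cis, Br cis.
One of these lacks any improper symmetry element and so occurs as an enantiomeric pair, giving 5 + 1 = 6 stereoisomers in total.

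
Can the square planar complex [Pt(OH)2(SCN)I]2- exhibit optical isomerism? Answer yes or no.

A square has two trans pairs of vertices; adjacent vertices are cis.
Working through the distinct placements yields 2 geometric isomers: OH cis; OH trans.
Each arrangement has an internal mirror plane or centre of symmetry, so none is chiral.

no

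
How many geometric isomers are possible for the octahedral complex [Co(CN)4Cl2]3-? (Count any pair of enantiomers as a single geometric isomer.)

2

In an octahedral complex each vertex has one trans partner and four cis neighbours.
There are 2 geometric isomers: Cl trans; Cl cis.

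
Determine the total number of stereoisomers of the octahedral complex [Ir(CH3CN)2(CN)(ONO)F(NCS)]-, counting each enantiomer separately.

The six octahedral sites form three mutually perpendicular trans pairs.
Exhaustive case analysis gives 9 geometric isomers.
Of these, 6 lack any improper symmetry element and so occur as enantiomeric pairs, giving 9 + 6 = 15 stereoisomers in total.

15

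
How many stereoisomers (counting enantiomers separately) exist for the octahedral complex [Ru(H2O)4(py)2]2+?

2

In an octahedral complex each vertex has one trans partner and four cis neighbours.
There are 2 geometric isomers: py trans; py cis.
Each arrangement has an internal mirror plane or centre of symmetry, so none is chiral.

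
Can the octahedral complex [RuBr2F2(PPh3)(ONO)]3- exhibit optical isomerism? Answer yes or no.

There are 6 geometric isomers: Br trans, F trans; Br trans, F cis; Br cis, F cis (3 arrangements, 2 chiral); Br cis, F trans.
Of these, 2 lack any improper symmetry element and so occur as enantiomeric pairs, giving 6 + 2 = 8 stereoisomers in total.

yes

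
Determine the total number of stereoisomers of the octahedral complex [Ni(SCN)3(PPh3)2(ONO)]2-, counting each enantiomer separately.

An octahedron has six vertices in three trans pairs; every non-trans pair is cis.
Systematic placement gives 3 geometric isomers: SCN mer, PPh3 cis; SCN mer, PPh3 trans; SCN fac, PPh3 cis.
Each arrangement has an internal mirror plane or centre of symmetry, so none is chiral.

3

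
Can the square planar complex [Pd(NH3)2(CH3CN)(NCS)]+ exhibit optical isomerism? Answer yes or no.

no

Working through the distinct placements yields 2 geometric isomers: NH3 cis; NH3 trans.
Each arrangement has an internal mirror plane or centre of symmetry, so none is chiral.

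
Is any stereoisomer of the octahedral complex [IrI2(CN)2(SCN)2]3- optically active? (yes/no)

yes

Working through the distinct placements yields 5 geometric isomers: I trans, CN trans, SCN trans; I cis, CN trans, SCN cis; I cis, CN cis, SCN trans; I cis, CN cis, SCN cis (chiral); I trans, CN cis, SCN cis.
One of these lacks any improper symmetry element and so occurs as an enantiomeric pair, giving 5 + 1 = 6 stereoisomers in total.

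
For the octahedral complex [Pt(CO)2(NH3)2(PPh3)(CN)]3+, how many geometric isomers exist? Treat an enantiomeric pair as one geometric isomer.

6

An octahedron has six vertices in three trans pairs; every non-trans pair is cis.
Working through the distinct placements yields 6 geometric isomers: CO cis, NH3 cis (3 arrangements, 2 chiral); CO cis, NH3 trans; CO trans, NH3 cis; CO trans, NH3 trans.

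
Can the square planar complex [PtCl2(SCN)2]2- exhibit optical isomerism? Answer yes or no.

The distinct arrangements are (2 in all): Cl cis; Cl trans.
Each arrangement has an internal mirror plane or centre of symmetry, so none is chiral.

no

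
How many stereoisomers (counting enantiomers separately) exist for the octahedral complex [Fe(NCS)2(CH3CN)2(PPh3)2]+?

6

In an octahedral complex each vertex has one trans partner and four cis neighbours.
Systematic placement gives 5 geometric isomers: NCS trans, CH3CN trans, PPh3 trans; NCS cis, CH3CN trans, PPh3 cis; NCS cis, CH3CN cis, PPh3 trans; NCS cis, CH3CN cis, PPh3 cis (chiral); NCS trans, CH3CN cis, PPh3 cis.
One of these lacks any improper symmetry element and so occurs as an enantiomeric pair, giving 5 + 1 = 6 stereoisomers in total.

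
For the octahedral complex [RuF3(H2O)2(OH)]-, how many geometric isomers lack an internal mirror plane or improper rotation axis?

In an octahedral complex each vertex has one trans partner and four cis neighbours.
The distinct arrangements are (3 in all): F mer, H2O cis; F mer, H2O trans; F fac, H2O cis.
Each arrangement has an internal mirror plane or centre of symmetry, so none is chiral.

0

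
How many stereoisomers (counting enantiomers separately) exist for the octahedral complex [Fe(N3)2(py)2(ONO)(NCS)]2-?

8

An octahedron has six vertices in three trans pairs; every non-trans pair is cis.
The distinct arrangements are (6 in all): N3 trans, py trans; N3 trans, py cis; N3 cis, py trans; N3 cis, py cis (3 arrangements, 2 chiral).
Of these, 2 lack any improper symmetry element and so occur as enantiomeric pairs, giving 6 + 2 = 8 stereoisomers in total.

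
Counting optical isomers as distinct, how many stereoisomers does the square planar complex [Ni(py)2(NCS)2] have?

A square has two trans pairs of vertices; adjacent vertices are cis.
There are 2 geometric isomers: py cis; py trans.
Each arrangement has an internal mirror plane or centre of symmetry, so none is chiral.

2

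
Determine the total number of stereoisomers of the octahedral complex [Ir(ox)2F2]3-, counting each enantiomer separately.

3

In an octahedral complex each vertex has one trans partner and four cis neighbours.
Each ox is bidentate and must span two cis positions.
Systematic placement gives 2 geometric isomers: F trans; F cis (chiral).
One of these lacks any improper symmetry element and so occurs as an enantiomeric pair, giving 2 + 1 = 3 stereoisomers in total.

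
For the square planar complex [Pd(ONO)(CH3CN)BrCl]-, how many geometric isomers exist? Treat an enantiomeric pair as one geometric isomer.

Systematic placement gives 3 geometric isomers: (Br/Cl trans, CH3CN/ONO trans); (Br/ONO trans, CH3CN/Cl trans); (Br/CH3CN trans, Cl/ONO trans).

3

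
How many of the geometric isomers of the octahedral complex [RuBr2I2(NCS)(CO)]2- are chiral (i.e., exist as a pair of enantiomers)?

The distinct arrangements are (6 in all): Br trans, I cis; Br trans, I trans; Br cis, I cis (3 arrangements, 2 chiral); Br cis, I trans.
Of these, 2 lack any improper symmetry element and so occur as enantiomeric pairs, giving 6 + 2 = 8 stereoisomers in total.

2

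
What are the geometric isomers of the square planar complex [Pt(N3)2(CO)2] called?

In a square planar complex each vertex has one trans partner and two cis neighbours.
Systematic placement gives 2 geometric isomers: N3 cis; N3 trans.

cis and trans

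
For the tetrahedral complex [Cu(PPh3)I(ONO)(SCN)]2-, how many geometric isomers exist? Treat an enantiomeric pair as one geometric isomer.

1

In a tetrahedral complex all four positions are equivalent and every pair of ligands is adjacent — there is no cis/trans distinction.
Only one geometric arrangement is possible; it has no improper symmetry element, so it exists as a pair of enantiomers (2 stereoisomers).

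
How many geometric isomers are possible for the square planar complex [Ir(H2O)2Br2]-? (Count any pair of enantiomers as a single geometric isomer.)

2

In a square planar complex each vertex has one trans partner and two cis neighbours.
The distinct arrangements are (2 in all): H2O cis; H2O trans.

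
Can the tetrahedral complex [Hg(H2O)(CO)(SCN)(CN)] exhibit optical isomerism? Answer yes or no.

yes

In a tetrahedral complex all four positions are equivalent and every pair of ligands is adjacent — there is no cis/trans distinction.
Only one geometric arrangement is possible; it has no improper symmetry element, so it exists as a pair of enantiomers (2 stereoisomers).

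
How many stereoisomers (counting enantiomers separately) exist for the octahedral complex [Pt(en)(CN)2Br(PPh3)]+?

An octahedron has six vertices in three trans pairs; every non-trans pair is cis.
Each en is bidentate and must span two cis positions.
There are 4 geometric isomers: CN cis (3 arrangements, 2 chiral); CN trans.
Of these, 2 lack any improper symmetry element and so occur as enantiomeric pairs, giving 4 + 2 = 6 stereoisomers in total.

6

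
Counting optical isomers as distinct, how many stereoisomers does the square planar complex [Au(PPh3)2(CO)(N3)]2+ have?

A square has two trans pairs of vertices; adjacent vertices are cis.
Working through the distinct placements yields 2 geometric isomers: PPh3 cis; PPh3 trans.
Each arrangement has an internal mirror plane or centre of symmetry, so none is chiral.

2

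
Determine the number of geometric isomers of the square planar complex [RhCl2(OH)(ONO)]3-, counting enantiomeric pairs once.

Systematic placement gives 2 geometric isomers: Cl cis; Cl trans.

2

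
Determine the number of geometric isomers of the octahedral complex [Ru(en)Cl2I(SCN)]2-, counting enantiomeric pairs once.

4

In an octahedral complex each vertex has one trans partner and four cis neighbours.
Each en is bidentate and must span two cis positions.
The distinct arrangements are (4 in all): Cl trans; Cl cis (3 arrangements, 2 chiral).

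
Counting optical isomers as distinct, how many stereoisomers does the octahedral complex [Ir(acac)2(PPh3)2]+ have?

3

The six octahedral sites form three mutually perpendicular trans pairs.
Each acac is bidentate and must span two cis positions.
Working through the distinct placements yields 2 geometric isomers: PPh3 trans; PPh3 cis (chiral).
One of these lacks any improper symmetry element and so occurs as an enantiomeric pair, giving 2 + 1 = 3 stereoisomers in total.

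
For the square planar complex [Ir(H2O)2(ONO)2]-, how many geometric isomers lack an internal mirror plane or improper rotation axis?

0

In a square planar complex each vertex has one trans partner and two cis neighbours.
There are 2 geometric isomers: H2O cis; H2O trans.
Each arrangement has an internal mirror plane or centre of symmetry, so none is chiral.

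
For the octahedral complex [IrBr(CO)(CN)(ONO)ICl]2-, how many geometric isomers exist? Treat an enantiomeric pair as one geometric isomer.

The six octahedral sites form three mutually perpendicular trans pairs.
Exhaustive case analysis gives 15 geometric isomers.

15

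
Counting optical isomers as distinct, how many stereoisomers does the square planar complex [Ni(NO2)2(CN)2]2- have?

In a square planar complex each vertex has one trans partner and two cis neighbours.
Working through the distinct placements yields 2 geometric isomers: NO2 cis; NO2 trans.
Each arrangement has an internal mirror plane or centre of symmetry, so none is chiral.

2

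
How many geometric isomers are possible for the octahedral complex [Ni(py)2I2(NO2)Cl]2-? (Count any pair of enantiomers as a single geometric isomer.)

6

Working through the distinct placements yields 6 geometric isomers: py trans, I cis; py cis, I cis (3 arrangements, 2 chiral); py trans, I trans; py cis, I trans.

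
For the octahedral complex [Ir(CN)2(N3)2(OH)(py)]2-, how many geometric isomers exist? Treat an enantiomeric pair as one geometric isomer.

6

The six octahedral sites form three mutually perpendicular trans pairs.
The distinct arrangements are (6 in all): CN trans, N3 trans; CN trans, N3 cis; CN cis, N3 cis (3 arrangements, 2 chiral); CN cis, N3 trans.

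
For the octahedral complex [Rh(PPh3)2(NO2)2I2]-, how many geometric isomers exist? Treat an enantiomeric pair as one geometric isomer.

Working through the distinct placements yields 5 geometric isomers: PPh3 trans, NO2 trans, I trans; PPh3 cis, NO2 cis, I trans; PPh3 trans, NO2 cis, I cis; PPh3 cis, NO2 cis, I cis (chiral); PPh3 cis, NO2 trans, I cis.

5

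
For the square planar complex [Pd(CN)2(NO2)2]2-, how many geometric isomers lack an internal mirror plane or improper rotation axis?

There are 2 geometric isomers: CN cis; CN trans.
Each arrangement has an internal mirror plane or centre of symmetry, so none is chiral.

0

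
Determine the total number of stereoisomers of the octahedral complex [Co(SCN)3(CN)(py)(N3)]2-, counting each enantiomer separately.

5

Systematic placement gives 4 geometric isomers: SCN mer (3 arrangements); SCN fac (chiral).
One of these lacks any improper symmetry element and so occurs as an enantiomeric pair, giving 4 + 1 = 5 stereoisomers in total.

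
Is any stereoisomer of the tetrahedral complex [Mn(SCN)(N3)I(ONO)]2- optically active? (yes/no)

In a tetrahedral complex all four positions are equivalent and every pair of ligands is adjacent — there is no cis/trans distinction.
Only one geometric arrangement is possible; it has no improper symmetry element, so it exists as a pair of enantiomers (2 stereoisomers).

yes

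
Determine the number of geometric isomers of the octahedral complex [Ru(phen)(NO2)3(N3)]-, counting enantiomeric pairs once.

2

Each phen is bidentate and must span two cis positions.
There are 2 geometric isomers: NO2 fac; NO2 mer.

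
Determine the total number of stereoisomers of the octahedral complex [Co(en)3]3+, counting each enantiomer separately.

2

The six octahedral sites form three mutually perpendicular trans pairs.
Each en is bidentate and must span two cis positions.
Only one geometric arrangement is possible; it has no improper symmetry element, so it exists as a pair of enantiomers (2 stereoisomers).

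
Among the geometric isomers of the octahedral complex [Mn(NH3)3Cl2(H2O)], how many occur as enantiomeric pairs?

0

Working through the distinct placements yields 3 geometric isomers: NH3 mer, Cl trans; NH3 mer, Cl cis; NH3 fac, Cl cis.
Each arrangement has an internal mirror plane or centre of symmetry, so none is chiral.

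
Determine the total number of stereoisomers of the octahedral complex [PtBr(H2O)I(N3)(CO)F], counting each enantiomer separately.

In an octahedral complex each vertex has one trans partner and four cis neighbours.
Exhaustive case analysis gives 15 geometric isomers.
Of these, 15 lack any improper symmetry element and so occur as enantiomeric pairs, giving 15 + 15 = 30 stereoisomers in total.

30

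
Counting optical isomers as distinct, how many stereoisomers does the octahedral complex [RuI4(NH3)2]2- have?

In an octahedral complex each vertex has one trans partner and four cis neighbours.
The distinct arrangements are (2 in all): NH3 trans; NH3 cis.
Each arrangement has an internal mirror plane or centre of symmetry, so none is chiral.

2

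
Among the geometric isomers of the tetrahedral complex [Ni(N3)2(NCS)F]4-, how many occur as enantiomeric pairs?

All four vertices of a tetrahedron are equivalent and mutually adjacent, so cis/trans isomerism cannot arise.
Only one geometric arrangement is possible.

0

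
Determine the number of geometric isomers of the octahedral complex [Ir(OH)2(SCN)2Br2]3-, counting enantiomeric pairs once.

5

There are 5 geometric isomers: OH trans, SCN trans, Br trans; OH cis, SCN cis, Br trans; OH cis, SCN trans, Br cis; OH cis, SCN cis, Br cis (chiral); OH trans, SCN cis, Br cis.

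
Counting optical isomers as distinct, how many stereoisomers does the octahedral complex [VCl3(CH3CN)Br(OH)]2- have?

5

Systematic placement gives 4 geometric isomers: Cl mer (3 arrangements); Cl fac (chiral).
One of these lacks any improper symmetry element and so occurs as an enantiomeric pair, giving 4 + 1 = 5 stereoisomers in total.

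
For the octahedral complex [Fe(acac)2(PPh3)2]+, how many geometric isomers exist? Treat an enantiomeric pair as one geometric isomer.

2

The six octahedral sites form three mutually perpendicular trans pairs.
Each acac is bidentate and must span two cis positions.
The distinct arrangements are (2 in all): PPh3 trans; PPh3 cis (chiral).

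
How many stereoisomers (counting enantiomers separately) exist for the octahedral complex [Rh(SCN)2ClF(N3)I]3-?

15

An octahedron has six vertices in three trans pairs; every non-trans pair is cis.
Systematic enumeration (placing each ligand type in turn and discarding arrangements equivalent by rotation or reflection) gives 9 geometric isomers.
Of these, 6 lack any improper symmetry element and so occur as enantiomeric pairs, giving 9 + 6 = 15 stereoisomers in total.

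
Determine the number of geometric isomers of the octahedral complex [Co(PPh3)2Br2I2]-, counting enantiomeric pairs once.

5

There are 5 geometric isomers: PPh3 trans, Br trans, I trans; PPh3 cis, Br trans, I cis; PPh3 trans, Br cis, I cis; PPh3 cis, Br cis, I cis (chiral); PPh3 cis, Br cis, I trans.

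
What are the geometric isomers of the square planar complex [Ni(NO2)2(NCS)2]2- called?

In a square planar complex each vertex has one trans partner and two cis neighbours.
There are 2 geometric isomers: NO2 cis; NO2 trans.

cis and trans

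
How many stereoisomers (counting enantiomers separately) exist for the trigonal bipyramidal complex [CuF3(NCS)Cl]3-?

A trigonal bipyramid has two axial and three equatorial sites, which are chemically inequivalent.
There are 4 geometric isomers: NCS equatorial, Cl axial; NCS axial, Cl axial; NCS equatorial, Cl equatorial; NCS axial, Cl equatorial.
Each arrangement has an internal mirror plane or centre of symmetry, so none is chiral.

4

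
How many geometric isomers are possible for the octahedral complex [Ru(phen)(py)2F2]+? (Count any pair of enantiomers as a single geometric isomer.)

In an octahedral complex each vertex has one trans partner and four cis neighbours.
Each phen is bidentate and must span two cis positions.
Systematic placement gives 3 geometric isomers: py cis, F trans; py trans, F cis; py cis, F cis (chiral).

3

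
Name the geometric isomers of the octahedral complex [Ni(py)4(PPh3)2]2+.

cis and trans

An octahedron has six vertices in three trans pairs; every non-trans pair is cis.
The distinct arrangements are (2 in all): PPh3 trans; PPh3 cis.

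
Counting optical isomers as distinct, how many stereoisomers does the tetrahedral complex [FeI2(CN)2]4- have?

1

In a tetrahedral complex all four positions are equivalent and every pair of ligands is adjacent — there is no cis/trans distinction.
Only one geometric arrangement is possible.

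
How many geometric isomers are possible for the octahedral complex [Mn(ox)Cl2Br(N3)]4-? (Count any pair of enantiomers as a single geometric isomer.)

4

In an octahedral complex each vertex has one trans partner and four cis neighbours.
Each ox is bidentate and must span two cis positions.
Working through the distinct placements yields 4 geometric isomers: Cl cis (3 arrangements, 2 chiral); Cl trans.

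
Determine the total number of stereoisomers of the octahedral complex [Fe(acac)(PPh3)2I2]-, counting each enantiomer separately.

The six octahedral sites form three mutually perpendicular trans pairs.
Each acac is bidentate and must span two cis positions.
There are 3 geometric isomers: PPh3 cis, I trans; PPh3 cis, I cis (chiral); PPh3 trans, I cis.
One of these lacks any improper symmetry element and so occurs as an enantiomeric pair, giving 3 + 1 = 4 stereoisomers in total.

4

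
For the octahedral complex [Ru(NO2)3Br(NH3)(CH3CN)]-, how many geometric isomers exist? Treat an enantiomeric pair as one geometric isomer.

4

In an octahedral complex each vertex has one trans partner and four cis neighbours.
The distinct arrangements are (4 in all): NO2 mer (3 arrangements); NO2 fac (chiral).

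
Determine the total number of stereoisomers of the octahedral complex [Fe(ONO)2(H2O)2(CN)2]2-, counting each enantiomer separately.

The six octahedral sites form three mutually perpendicular trans pairs.
Working through the distinct placements yields 5 geometric isomers: ONO trans, H2O trans, CN trans; ONO cis, H2O cis, CN trans; ONO trans, H2O cis, CN cis; ONO cis, H2O cis, CN cis (chiral); ONO cis, H2O trans, CN cis.
One of these lacks any improper symmetry element and so occurs as an enantiomeric pair, giving 5 + 1 = 6 stereoisomers in total.

6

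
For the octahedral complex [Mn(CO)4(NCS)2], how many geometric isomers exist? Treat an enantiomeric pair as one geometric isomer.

2

In an octahedral complex each vertex has one trans partner and four cis neighbours.
Systematic placement gives 2 geometric isomers: NCS trans; NCS cis.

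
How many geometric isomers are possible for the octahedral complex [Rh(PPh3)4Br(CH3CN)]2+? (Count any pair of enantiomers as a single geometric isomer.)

In an octahedral complex each vertex has one trans partner and four cis neighbours.
There are 2 geometric isomers: Br and CH3CN mutually trans; Br and CH3CN mutually cis.

2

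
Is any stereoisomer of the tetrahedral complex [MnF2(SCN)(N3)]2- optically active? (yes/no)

In a tetrahedral complex all four positions are equivalent and every pair of ligands is adjacent — there is no cis/trans distinction.
Only one geometric arrangement is possible.

no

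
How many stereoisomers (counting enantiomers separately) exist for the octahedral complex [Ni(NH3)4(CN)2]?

2

In an octahedral complex each vertex has one trans partner and four cis neighbours.
There are 2 geometric isomers: CN trans; CN cis.
Each arrangement has an internal mirror plane or centre of symmetry, so none is chiral.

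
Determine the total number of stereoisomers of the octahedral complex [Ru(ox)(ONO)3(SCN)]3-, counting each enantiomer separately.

2

Each ox is bidentate and must span two cis positions.
The distinct arrangements are (2 in all): ONO mer; ONO fac.
Each arrangement has an internal mirror plane or centre of symmetry, so none is chiral.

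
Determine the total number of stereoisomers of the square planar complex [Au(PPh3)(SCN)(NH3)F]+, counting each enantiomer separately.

In a square planar complex each vertex has one trans partner and two cis neighbours.
There are 3 geometric isomers: (F/PPh3 trans, NH3/SCN trans); (F/SCN trans, NH3/PPh3 trans); (F/NH3 trans, PPh3/SCN trans).
Each arrangement has an internal mirror plane or centre of symmetry, so none is chiral.

3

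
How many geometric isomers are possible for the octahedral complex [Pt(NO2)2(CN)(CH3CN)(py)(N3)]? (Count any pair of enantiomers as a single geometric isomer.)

9

In an octahedral complex each vertex has one trans partner and four cis neighbours.
Systematic enumeration (placing each ligand type in turn and discarding arrangements equivalent by rotation or reflection) gives 9 geometric isomers.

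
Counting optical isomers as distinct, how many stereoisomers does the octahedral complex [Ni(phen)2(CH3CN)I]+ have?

In an octahedral complex each vertex has one trans partner and four cis neighbours.
Each phen is bidentate and must span two cis positions.
Working through the distinct placements yields 2 geometric isomers: CH3CN and I mutually trans; CH3CN and I mutually cis (chiral).
One of these lacks any improper symmetry element and so occurs as an enantiomeric pair, giving 2 + 1 = 3 stereoisomers in total.

3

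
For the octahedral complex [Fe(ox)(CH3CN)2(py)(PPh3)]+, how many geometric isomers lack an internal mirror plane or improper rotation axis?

2

The six octahedral sites form three mutually perpendicular trans pairs.
Each ox is bidentate and must span two cis positions.
There are 4 geometric isomers: CH3CN trans; CH3CN cis (3 arrangements, 2 chiral).
Of these, 2 lack any improper symmetry element and so occur as enantiomeric pairs, giving 4 + 2 = 6 stereoisomers in total.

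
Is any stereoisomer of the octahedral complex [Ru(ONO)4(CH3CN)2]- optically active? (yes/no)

The six octahedral sites form three mutually perpendicular trans pairs.
Systematic placement gives 2 geometric isomers: CH3CN trans; CH3CN cis.
Each arrangement has an internal mirror plane or centre of symmetry, so none is chiral.

no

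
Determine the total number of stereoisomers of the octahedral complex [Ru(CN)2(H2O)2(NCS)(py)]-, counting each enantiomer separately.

In an octahedral complex each vertex has one trans partner and four cis neighbours.
The distinct arrangements are (6 in all): CN trans, H2O trans; CN trans, H2O cis; CN cis, H2O cis (3 arrangements, 2 chiral); CN cis, H2O trans.
Of these, 2 lack any improper symmetry element and so occur as enantiomeric pairs, giving 6 + 2 = 8 stereoisomers in total.

8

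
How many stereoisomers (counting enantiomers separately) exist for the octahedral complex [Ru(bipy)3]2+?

2

An octahedron has six vertices in three trans pairs; every non-trans pair is cis.
Each bipy is bidentate and must span two cis positions.
Only one geometric arrangement is possible; it has no improper symmetry element, so it exists as a pair of enantiomers (2 stereoisomers).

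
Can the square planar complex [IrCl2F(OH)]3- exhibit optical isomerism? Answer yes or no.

A square has two trans pairs of vertices; adjacent vertices are cis.
Working through the distinct placements yields 2 geometric isomers: Cl cis; Cl trans.
Each arrangement has an internal mirror plane or centre of symmetry, so none is chiral.

no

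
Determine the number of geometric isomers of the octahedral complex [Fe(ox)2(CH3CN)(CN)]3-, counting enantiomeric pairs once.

2

An octahedron has six vertices in three trans pairs; every non-trans pair is cis.
Each ox is bidentate and must span two cis positions.
Working through the distinct placements yields 2 geometric isomers: CH3CN and CN mutually trans; CH3CN and CN mutually cis (chiral).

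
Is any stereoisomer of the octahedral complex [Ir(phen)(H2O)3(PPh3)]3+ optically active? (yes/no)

An octahedron has six vertices in three trans pairs; every non-trans pair is cis.
Each phen is bidentate and must span two cis positions.
There are 2 geometric isomers: H2O mer; H2O fac.
Each arrangement has an internal mirror plane or centre of symmetry, so none is chiral.

no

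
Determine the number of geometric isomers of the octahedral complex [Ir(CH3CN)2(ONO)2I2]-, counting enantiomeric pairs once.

An octahedron has six vertices in three trans pairs; every non-trans pair is cis.
The distinct arrangements are (5 in all): CH3CN trans, ONO trans, I trans; CH3CN trans, ONO cis, I cis; CH3CN cis, ONO trans, I cis; CH3CN cis, ONO cis, I cis (chiral); CH3CN cis, ONO cis, I trans.

5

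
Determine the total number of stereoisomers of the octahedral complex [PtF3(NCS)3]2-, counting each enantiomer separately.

An octahedron has six vertices in three trans pairs; every non-trans pair is cis.
Working through the distinct placements yields 2 geometric isomers: F mer; F fac.
Each arrangement has an internal mirror plane or centre of symmetry, so none is chiral.

2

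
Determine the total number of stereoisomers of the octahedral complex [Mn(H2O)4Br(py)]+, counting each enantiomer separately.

The six octahedral sites form three mutually perpendicular trans pairs.
Working through the distinct placements yields 2 geometric isomers: Br and py mutually cis; Br and py mutually trans.
Each arrangement has an internal mirror plane or centre of symmetry, so none is chiral.

2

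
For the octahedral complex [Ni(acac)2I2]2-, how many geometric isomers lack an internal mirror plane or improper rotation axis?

Each acac is bidentate and must span two cis positions.
There are 2 geometric isomers: I trans; I cis (chiral).
One of these lacks any improper symmetry element and so occurs as an enantiomeric pair, giving 2 + 1 = 3 stereoisomers in total.

1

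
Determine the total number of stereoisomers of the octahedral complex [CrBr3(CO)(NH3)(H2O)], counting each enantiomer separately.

5

In an octahedral complex each vertex has one trans partner and four cis neighbours.
Working through the distinct placements yields 4 geometric isomers: Br mer (3 arrangements); Br fac (chiral).
One of these lacks any improper symmetry element and so occurs as an enantiomeric pair, giving 4 + 1 = 5 stereoisomers in total.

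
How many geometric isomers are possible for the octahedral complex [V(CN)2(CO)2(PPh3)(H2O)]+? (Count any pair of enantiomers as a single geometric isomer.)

The six octahedral sites form three mutually perpendicular trans pairs.
Systematic placement gives 6 geometric isomers: CN trans, CO trans; CN trans, CO cis; CN cis, CO cis (3 arrangements, 2 chiral); CN cis, CO trans.

6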